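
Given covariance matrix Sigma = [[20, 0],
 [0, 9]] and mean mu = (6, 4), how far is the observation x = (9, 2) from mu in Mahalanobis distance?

Step 1 — centre the observation: (x - mu) = (3, -2).

Step 2 — invert Sigma. det(Sigma) = 20·9 - (0)² = 180.
  Sigma^{-1} = (1/det) · [[d, -b], [-b, a]] = [[0.05, 0],
 [0, 0.1111]].

Step 3 — form the quadratic (x - mu)^T · Sigma^{-1} · (x - mu):
  Sigma^{-1} · (x - mu) = (0.15, -0.2222).
  (x - mu)^T · [Sigma^{-1} · (x - mu)] = (3)·(0.15) + (-2)·(-0.2222) = 0.8944.

Step 4 — take square root: d = √(0.8944) ≈ 0.9458.

d(x, mu) = √(0.8944) ≈ 0.9458


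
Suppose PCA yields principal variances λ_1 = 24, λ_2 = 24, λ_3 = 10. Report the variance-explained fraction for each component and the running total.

Step 1 — total variance = trace(Sigma) = Σ λ_i = 24 + 24 + 10 = 58.

Step 2 — fraction explained by component i = λ_i / Σ λ:
  PC1: 24/58 = 0.4138
  PC2: 24/58 = 0.4138
  PC3: 10/58 = 0.1724

Step 3 — cumulative fraction after k components = (λ_1 + ... + λ_k) / Σ λ:
  k = 1: 24/58 = 0.4138
  k = 2: (24 + 24)/58 = 48/58 = 0.8276
  k = 3: (24 + 24 + 10)/58 = 58/58 = 1

Summary (fraction, with percent):

explained: PC1 0.4138 (41.38%), PC2 0.4138 (41.38%), PC3 0.1724 (17.24%);  cumulative: 0.4138, 0.8276, 1


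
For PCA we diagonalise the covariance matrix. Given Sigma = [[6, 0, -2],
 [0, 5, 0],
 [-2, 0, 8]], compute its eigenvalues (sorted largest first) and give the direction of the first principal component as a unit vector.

Step 1 — characteristic polynomial p(λ) = det(λI - Sigma) = λ³ - tr·λ² + c_1·λ - det, where tr = trace, c_1 = sum of the principal 2×2 minors, det = det(Sigma):
  tr = 6 + 5 + 8 = 19,
  c_1 = (6·5 - (0)²) + (6·8 - (-2)²) + (5·8 - (0)²) = 30 + 44 + 40 = 114,
  det = 6·(5·8 - (0)²) - (0)·((0)·8 - (0)·(-2)) + (-2)·((0)·(0) - 5·(-2)) = 6·(40) - (0)·(0) + (-2)·(10) = 220.
  So p(λ) = λ³ - 19λ² + 114λ - 220.
Step 2 — look for an integer root (rational root theorem: any rational root is an integer divisor of 220). Testing λ = 5:
  p(5) = 125 - 475 + 570 - 220 = 0  ✓
  Dividing out (λ - 5): p(λ) = (λ - 5)(λ² - 14λ + 44).
Step 3 — remaining eigenvalues from the quadratic λ² - 14λ + 44 = 0:
  Δ = 14² - 4·44 = 196 - 176 = 20,  λ = (14 ± √20)/2 = (14 ± 4.4721)/2 ≈ 9.2361 or 4.7639.
  Sorted: λ_1 = 9.2361,  λ_2 = 5,  λ_3 = 4.7639  (check: sum = 19 = tr ✓).

Step 4 — unit eigenvector for λ_1 ≈ 9.2361: v spans the null space of (Sigma - λ_1 I), whose rows are
  r_1 = (-3.2361, 0, -2),  r_2 = (0, -4.2361, 0),  r_3 = (-2, 0, -1.2361).
  v is orthogonal to every row, so take v ∝ r_1 × r_2 = ((0)·(0) - (-2)·(-4.2361), (-2)·(0) - (-3.2361)·(0), (-3.2361)·(-4.2361) - (0)·(0)) ≈ (-8.4721, 0, 13.7082).
  Rescale (multiply by -1 so the first nonzero entry is positive): u = (8.4721, 0, -13.7082).
  ||u|| = √((8.4721)² + (0)² + (-13.7082)²) = √(259.6919) ≈ 16.115,  v_1 = u/||u|| ≈ (0.5257, 0, -0.8507) (||v_1|| = 1).

λ_1 = 9.2361,  λ_2 = 5,  λ_3 = 4.7639;  v_1 ≈ (0.5257, 0, -0.8507)


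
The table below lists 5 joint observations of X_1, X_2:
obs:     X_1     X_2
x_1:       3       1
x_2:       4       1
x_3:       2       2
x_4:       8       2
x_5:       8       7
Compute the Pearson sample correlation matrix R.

Step 1 — column means:
  mean(X_1) = (3 + 4 + 2 + 8 + 8) / 5 = 25/5 = 5
  mean(X_2) = (1 + 1 + 2 + 2 + 7) / 5 = 13/5 = 2.6

Step 2 — sample variances and covariances s[i,j] = (1/(n-1)) · Σ_k (x_{k,i} - mean_i) · (x_{k,j} - mean_j), with n-1 = 4:
  s[X_1,X_1] = ((-2)·(-2) + (-1)·(-1) + (-3)·(-3) + (3)·(3) + (3)·(3)) / 4 = 32/4 = 8
  s[X_1,X_2] = ((-2)·(-1.6) + (-1)·(-1.6) + (-3)·(-0.6) + (3)·(-0.6) + (3)·(4.4)) / 4 = 18/4 = 4.5
  s[X_2,X_2] = ((-1.6)·(-1.6) + (-1.6)·(-1.6) + (-0.6)·(-0.6) + (-0.6)·(-0.6) + (4.4)·(4.4)) / 4 = 25.2/4 = 6.3
  Sample standard deviations s_i = √(s[i,i]):
  s(X_1) = √(8) = 2.8284
  s(X_2) = √(6.3) = 2.51

Step 3 — r_{ij} = s_{ij} / (s_i · s_j):
  r[X_1,X_1] = 1 (diagonal).
  r[X_1,X_2] = 4.5 / (2.8284 · 2.51) = 4.5 / 7.0993 = 0.6339
  r[X_2,X_2] = 1 (diagonal).

R is symmetric with unit diagonal. Assembling:

R = [[1, 0.6339],
 [0.6339, 1]]


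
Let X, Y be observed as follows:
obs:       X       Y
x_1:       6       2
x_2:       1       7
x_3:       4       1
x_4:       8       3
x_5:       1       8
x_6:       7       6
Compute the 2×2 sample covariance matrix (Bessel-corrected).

Step 1 — column means:
  mean(X) = (6 + 1 + 4 + 8 + 1 + 7) / 6 = 27/6 = 4.5
  mean(Y) = (2 + 7 + 1 + 3 + 8 + 6) / 6 = 27/6 = 4.5

Step 2 — sample covariance S[i,j] = (1/(n-1)) · Σ_k (x_{k,i} - mean_i) · (x_{k,j} - mean_j), with n-1 = 5.
  S[X,X] = ((1.5)·(1.5) + (-3.5)·(-3.5) + (-0.5)·(-0.5) + (3.5)·(3.5) + (-3.5)·(-3.5) + (2.5)·(2.5)) / 5 = 45.5/5 = 9.1
  S[X,Y] = ((1.5)·(-2.5) + (-3.5)·(2.5) + (-0.5)·(-3.5) + (3.5)·(-1.5) + (-3.5)·(3.5) + (2.5)·(1.5)) / 5 = -24.5/5 = -4.9
  S[Y,Y] = ((-2.5)·(-2.5) + (2.5)·(2.5) + (-3.5)·(-3.5) + (-1.5)·(-1.5) + (3.5)·(3.5) + (1.5)·(1.5)) / 5 = 41.5/5 = 8.3

S is symmetric (S[j,i] = S[i,j]). Assembling:

S = [[9.1, -4.9],
 [-4.9, 8.3]]


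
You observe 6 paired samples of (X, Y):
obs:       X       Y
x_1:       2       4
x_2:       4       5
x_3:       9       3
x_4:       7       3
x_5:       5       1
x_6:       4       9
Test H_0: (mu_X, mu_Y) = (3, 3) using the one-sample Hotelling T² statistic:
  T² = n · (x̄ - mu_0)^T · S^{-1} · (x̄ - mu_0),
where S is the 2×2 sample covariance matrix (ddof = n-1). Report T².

Step 1 — sample mean vector:
  mean(X) = (2 + 4 + 9 + 7 + 5 + 4) / 6 = 31/6 = 5.1667
  mean(Y) = (4 + 5 + 3 + 3 + 1 + 9) / 6 = 25/6 = 4.1667
  x̄ = (5.1667, 4.1667),  deviation x̄ - mu_0 = (5.1667, 4.1667) - (3, 3) = (2.1667, 1.1667).

Step 2 — sample covariance matrix, S[i,j] = (1/(n-1)) · Σ_k (x_{k,i} - mean_i) · (x_{k,j} - mean_j), divisor n-1 = 5:
  S[X,X] = ((-3.1667)·(-3.1667) + (-1.1667)·(-1.1667) + (3.8333)·(3.8333) + (1.8333)·(1.8333) + (-0.1667)·(-0.1667) + (-1.1667)·(-1.1667)) / 5 = 30.8333/5 = 6.1667
  S[X,Y] = ((-3.1667)·(-0.1667) + (-1.1667)·(0.8333) + (3.8333)·(-1.1667) + (1.8333)·(-1.1667) + (-0.1667)·(-3.1667) + (-1.1667)·(4.8333)) / 5 = -12.1667/5 = -2.4333
  S[Y,Y] = ((-0.1667)·(-0.1667) + (0.8333)·(0.8333) + (-1.1667)·(-1.1667) + (-1.1667)·(-1.1667) + (-3.1667)·(-3.1667) + (4.8333)·(4.8333)) / 5 = 36.8333/5 = 7.3667
  S = [[6.1667, -2.4333],
 [-2.4333, 7.3667]].

Step 3 — invert S. det(S) = 6.1667·7.3667 - (-2.4333)² = 39.5067.
  S^{-1} = (1/det) · [[d, -b], [-b, a]] = [[0.1865, 0.0616],
 [0.0616, 0.1561]].

Step 4 — quadratic form (x̄ - mu_0)^T · S^{-1} · (x̄ - mu_0):
  S^{-1} · (x̄ - mu_0) = (0.4759, 0.3156),
  (x̄ - mu_0)^T · [...] = (2.1667)·(0.4759) + (1.1667)·(0.3156) = 1.3992.

Step 5 — scale by n: T² = 6 · 1.3992 = 8.3952.

T² ≈ 8.3952


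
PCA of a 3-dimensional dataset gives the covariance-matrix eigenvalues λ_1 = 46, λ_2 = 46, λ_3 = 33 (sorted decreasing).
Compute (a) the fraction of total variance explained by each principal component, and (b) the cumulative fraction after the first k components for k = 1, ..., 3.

Step 1 — total variance = trace(Sigma) = Σ λ_i = 46 + 46 + 33 = 125.

Step 2 — fraction explained by component i = λ_i / Σ λ:
  PC1: 46/125 = 0.368
  PC2: 46/125 = 0.368
  PC3: 33/125 = 0.264

Step 3 — cumulative fraction after k components = (λ_1 + ... + λ_k) / Σ λ:
  k = 1: 46/125 = 0.368
  k = 2: (46 + 46)/125 = 92/125 = 0.736
  k = 3: (46 + 46 + 33)/125 = 125/125 = 1

Summary (fraction, with percent):

explained: PC1 0.368 (36.8%), PC2 0.368 (36.8%), PC3 0.264 (26.4%);  cumulative: 0.368, 0.736, 1


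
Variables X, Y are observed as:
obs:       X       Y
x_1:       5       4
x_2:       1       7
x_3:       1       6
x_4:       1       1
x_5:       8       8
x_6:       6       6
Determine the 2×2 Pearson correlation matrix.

Step 1 — column means:
  mean(X) = (5 + 1 + 1 + 1 + 8 + 6) / 6 = 22/6 = 3.6667
  mean(Y) = (4 + 7 + 6 + 1 + 8 + 6) / 6 = 32/6 = 5.3333

Step 2 — sample variances and covariances s[i,j] = (1/(n-1)) · Σ_k (x_{k,i} - mean_i) · (x_{k,j} - mean_j), with n-1 = 5:
  s[X,X] = ((1.3333)·(1.3333) + (-2.6667)·(-2.6667) + (-2.6667)·(-2.6667) + (-2.6667)·(-2.6667) + (4.3333)·(4.3333) + (2.3333)·(2.3333)) / 5 = 47.3333/5 = 9.4667
  s[X,Y] = ((1.3333)·(-1.3333) + (-2.6667)·(1.6667) + (-2.6667)·(0.6667) + (-2.6667)·(-4.3333) + (4.3333)·(2.6667) + (2.3333)·(0.6667)) / 5 = 16.6667/5 = 3.3333
  s[Y,Y] = ((-1.3333)·(-1.3333) + (1.6667)·(1.6667) + (0.6667)·(0.6667) + (-4.3333)·(-4.3333) + (2.6667)·(2.6667) + (0.6667)·(0.6667)) / 5 = 31.3333/5 = 6.2667
  Sample standard deviations s_i = √(s[i,i]):
  s(X) = √(9.4667) = 3.0768
  s(Y) = √(6.2667) = 2.5033

Step 3 — r_{ij} = s_{ij} / (s_i · s_j):
  r[X,X] = 1 (diagonal).
  r[X,Y] = 3.3333 / (3.0768 · 2.5033) = 3.3333 / 7.7022 = 0.4328
  r[Y,Y] = 1 (diagonal).

R is symmetric with unit diagonal. Assembling:

R = [[1, 0.4328],
 [0.4328, 1]]


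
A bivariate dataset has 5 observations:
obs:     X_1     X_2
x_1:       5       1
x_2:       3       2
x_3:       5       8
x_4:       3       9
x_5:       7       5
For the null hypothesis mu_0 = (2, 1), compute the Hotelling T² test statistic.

Step 1 — sample mean vector:
  mean(X_1) = (5 + 3 + 5 + 3 + 7) / 5 = 23/5 = 4.6
  mean(X_2) = (1 + 2 + 8 + 9 + 5) / 5 = 25/5 = 5
  x̄ = (4.6, 5),  deviation x̄ - mu_0 = (4.6, 5) - (2, 1) = (2.6, 4).

Step 2 — sample covariance matrix, S[i,j] = (1/(n-1)) · Σ_k (x_{k,i} - mean_i) · (x_{k,j} - mean_j), divisor n-1 = 4:
  S[X_1,X_1] = ((0.4)·(0.4) + (-1.6)·(-1.6) + (0.4)·(0.4) + (-1.6)·(-1.6) + (2.4)·(2.4)) / 4 = 11.2/4 = 2.8
  S[X_1,X_2] = ((0.4)·(-4) + (-1.6)·(-3) + (0.4)·(3) + (-1.6)·(4) + (2.4)·(0)) / 4 = -2/4 = -0.5
  S[X_2,X_2] = ((-4)·(-4) + (-3)·(-3) + (3)·(3) + (4)·(4) + (0)·(0)) / 4 = 50/4 = 12.5
  S = [[2.8, -0.5],
 [-0.5, 12.5]].

Step 3 — invert S. det(S) = 2.8·12.5 - (-0.5)² = 34.75.
  S^{-1} = (1/det) · [[d, -b], [-b, a]] = [[0.3597, 0.0144],
 [0.0144, 0.0806]].

Step 4 — quadratic form (x̄ - mu_0)^T · S^{-1} · (x̄ - mu_0):
  S^{-1} · (x̄ - mu_0) = (0.9928, 0.3597),
  (x̄ - mu_0)^T · [...] = (2.6)·(0.9928) + (4)·(0.3597) = 4.0201.

Step 5 — scale by n: T² = 5 · 4.0201 = 20.1007.

T² ≈ 20.1007


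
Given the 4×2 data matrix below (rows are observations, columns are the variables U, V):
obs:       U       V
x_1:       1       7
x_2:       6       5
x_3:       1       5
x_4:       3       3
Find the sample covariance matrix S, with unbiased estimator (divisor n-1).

Step 1 — column means:
  mean(U) = (1 + 6 + 1 + 3) / 4 = 11/4 = 2.75
  mean(V) = (7 + 5 + 5 + 3) / 4 = 20/4 = 5

Step 2 — sample covariance S[i,j] = (1/(n-1)) · Σ_k (x_{k,i} - mean_i) · (x_{k,j} - mean_j), with n-1 = 3.
  S[U,U] = ((-1.75)·(-1.75) + (3.25)·(3.25) + (-1.75)·(-1.75) + (0.25)·(0.25)) / 3 = 16.75/3 = 5.5833
  S[U,V] = ((-1.75)·(2) + (3.25)·(0) + (-1.75)·(0) + (0.25)·(-2)) / 3 = -4/3 = -1.3333
  S[V,V] = ((2)·(2) + (0)·(0) + (0)·(0) + (-2)·(-2)) / 3 = 8/3 = 2.6667

S is symmetric (S[j,i] = S[i,j]). Assembling:

S = [[5.5833, -1.3333],
 [-1.3333, 2.6667]]


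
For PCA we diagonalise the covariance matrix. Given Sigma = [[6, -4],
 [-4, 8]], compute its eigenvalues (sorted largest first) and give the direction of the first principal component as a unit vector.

Step 1 — characteristic polynomial of 2×2 Sigma:
  det(Sigma - λI) = λ² - trace · λ + det = 0.
  trace = 6 + 8 = 14, det = 6·8 - (-4)² = 32.
Step 2 — discriminant:
  Δ = trace² - 4·det = 196 - 128 = 68.
Step 3 — eigenvalues:
  λ = (trace ± √Δ)/2 = (14 ± 8.2462)/2,
  λ_1 = 11.1231,  λ_2 = 2.8769.

Step 4 — unit eigenvector for λ_1: solve (Sigma - λ_1 I)v = 0. First row:
  (6 - 11.1231)·v_x + (-4)·v_y = 0, i.e. (-5.1231)·v_x + (-4)·v_y = 0,
  so v ∝ (b, λ_1 - a) = (-4, 5.1231); multiply by -1 so the first entry is positive: u = (4, -5.1231).
  ||u|| = √((4)² + (-5.1231)²) = √(42.2462) ≈ 6.4997,
  v_1 = u/||u|| ≈ (0.6154, -0.7882) (||v_1|| = 1).

λ_1 = 11.1231,  λ_2 = 2.8769;  v_1 ≈ (0.6154, -0.7882)


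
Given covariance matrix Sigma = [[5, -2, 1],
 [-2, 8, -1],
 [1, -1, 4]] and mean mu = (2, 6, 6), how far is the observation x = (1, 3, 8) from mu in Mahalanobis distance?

Step 1 — centre the observation: (x - mu) = (-1, -3, 2).

Step 2 — invert Sigma (cofactor / det for 3×3, or solve directly):
  Sigma^{-1} = [[0.2296, 0.0519, -0.0444],
 [0.0519, 0.1407, 0.0222],
 [-0.0444, 0.0222, 0.2667]].

Step 3 — form the quadratic (x - mu)^T · Sigma^{-1} · (x - mu):
  Sigma^{-1} · (x - mu) = (-0.4741, -0.4296, 0.5111).
  (x - mu)^T · [Sigma^{-1} · (x - mu)] = (-1)·(-0.4741) + (-3)·(-0.4296) + (2)·(0.5111) = 2.7852.

Step 4 — take square root: d = √(2.7852) ≈ 1.6689.

d(x, mu) = √(2.7852) ≈ 1.6689


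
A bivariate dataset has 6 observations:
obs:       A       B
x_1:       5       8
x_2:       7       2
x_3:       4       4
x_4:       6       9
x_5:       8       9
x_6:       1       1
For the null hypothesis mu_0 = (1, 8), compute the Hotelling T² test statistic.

Step 1 — sample mean vector:
  mean(A) = (5 + 7 + 4 + 6 + 8 + 1) / 6 = 31/6 = 5.1667
  mean(B) = (8 + 2 + 4 + 9 + 9 + 1) / 6 = 33/6 = 5.5
  x̄ = (5.1667, 5.5),  deviation x̄ - mu_0 = (5.1667, 5.5) - (1, 8) = (4.1667, -2.5).

Step 2 — sample covariance matrix, S[i,j] = (1/(n-1)) · Σ_k (x_{k,i} - mean_i) · (x_{k,j} - mean_j), divisor n-1 = 5:
  S[A,A] = ((-0.1667)·(-0.1667) + (1.8333)·(1.8333) + (-1.1667)·(-1.1667) + (0.8333)·(0.8333) + (2.8333)·(2.8333) + (-4.1667)·(-4.1667)) / 5 = 30.8333/5 = 6.1667
  S[A,B] = ((-0.1667)·(2.5) + (1.8333)·(-3.5) + (-1.1667)·(-1.5) + (0.8333)·(3.5) + (2.8333)·(3.5) + (-4.1667)·(-4.5)) / 5 = 26.5/5 = 5.3
  S[B,B] = ((2.5)·(2.5) + (-3.5)·(-3.5) + (-1.5)·(-1.5) + (3.5)·(3.5) + (3.5)·(3.5) + (-4.5)·(-4.5)) / 5 = 65.5/5 = 13.1
  S = [[6.1667, 5.3],
 [5.3, 13.1]].

Step 3 — invert S. det(S) = 6.1667·13.1 - (5.3)² = 52.6933.
  S^{-1} = (1/det) · [[d, -b], [-b, a]] = [[0.2486, -0.1006],
 [-0.1006, 0.117]].

Step 4 — quadratic form (x̄ - mu_0)^T · S^{-1} · (x̄ - mu_0):
  S^{-1} · (x̄ - mu_0) = (1.2873, -0.7117),
  (x̄ - mu_0)^T · [...] = (4.1667)·(1.2873) + (-2.5)·(-0.7117) = 7.143.

Step 5 — scale by n: T² = 6 · 7.143 = 42.858.

T² ≈ 42.858


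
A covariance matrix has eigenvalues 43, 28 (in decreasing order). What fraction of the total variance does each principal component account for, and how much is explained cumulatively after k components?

Step 1 — total variance = trace(Sigma) = Σ λ_i = 43 + 28 = 71.

Step 2 — fraction explained by component i = λ_i / Σ λ:
  PC1: 43/71 = 0.6056
  PC2: 28/71 = 0.3944

Step 3 — cumulative fraction after k components = (λ_1 + ... + λ_k) / Σ λ:
  k = 1: 43/71 = 0.6056
  k = 2: (43 + 28)/71 = 71/71 = 1

Summary (fraction, with percent):

explained: PC1 0.6056 (60.56%), PC2 0.3944 (39.44%);  cumulative: 0.6056, 1


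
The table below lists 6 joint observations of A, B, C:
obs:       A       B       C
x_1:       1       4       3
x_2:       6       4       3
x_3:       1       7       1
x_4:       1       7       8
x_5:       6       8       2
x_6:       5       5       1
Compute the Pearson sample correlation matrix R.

Step 1 — column means:
  mean(A) = (1 + 6 + 1 + 1 + 6 + 5) / 6 = 20/6 = 3.3333
  mean(B) = (4 + 4 + 7 + 7 + 8 + 5) / 6 = 35/6 = 5.8333
  mean(C) = (3 + 3 + 1 + 8 + 2 + 1) / 6 = 18/6 = 3

Step 2 — sample variances and covariances s[i,j] = (1/(n-1)) · Σ_k (x_{k,i} - mean_i) · (x_{k,j} - mean_j), with n-1 = 5:
  s[A,A] = ((-2.3333)·(-2.3333) + (2.6667)·(2.6667) + (-2.3333)·(-2.3333) + (-2.3333)·(-2.3333) + (2.6667)·(2.6667) + (1.6667)·(1.6667)) / 5 = 33.3333/5 = 6.6667
  s[A,B] = ((-2.3333)·(-1.8333) + (2.6667)·(-1.8333) + (-2.3333)·(1.1667) + (-2.3333)·(1.1667) + (2.6667)·(2.1667) + (1.6667)·(-0.8333)) / 5 = -1.6667/5 = -0.3333
  s[A,C] = ((-2.3333)·(0) + (2.6667)·(0) + (-2.3333)·(-2) + (-2.3333)·(5) + (2.6667)·(-1) + (1.6667)·(-2)) / 5 = -13/5 = -2.6
  s[B,B] = ((-1.8333)·(-1.8333) + (-1.8333)·(-1.8333) + (1.1667)·(1.1667) + (1.1667)·(1.1667) + (2.1667)·(2.1667) + (-0.8333)·(-0.8333)) / 5 = 14.8333/5 = 2.9667
  s[B,C] = ((-1.8333)·(0) + (-1.8333)·(0) + (1.1667)·(-2) + (1.1667)·(5) + (2.1667)·(-1) + (-0.8333)·(-2)) / 5 = 3/5 = 0.6
  s[C,C] = ((0)·(0) + (0)·(0) + (-2)·(-2) + (5)·(5) + (-1)·(-1) + (-2)·(-2)) / 5 = 34/5 = 6.8
  Sample standard deviations s_i = √(s[i,i]):
  s(A) = √(6.6667) = 2.582
  s(B) = √(2.9667) = 1.7224
  s(C) = √(6.8) = 2.6077

Step 3 — r_{ij} = s_{ij} / (s_i · s_j):
  r[A,A] = 1 (diagonal).
  r[A,B] = -0.3333 / (2.582 · 1.7224) = -0.3333 / 4.4472 = -0.075
  r[A,C] = -2.6 / (2.582 · 2.6077) = -2.6 / 6.733 = -0.3862
  r[B,B] = 1 (diagonal).
  r[B,C] = 0.6 / (1.7224 · 2.6077) = 0.6 / 4.4915 = 0.1336
  r[C,C] = 1 (diagonal).

R is symmetric with unit diagonal. Assembling:

R = [[1, -0.075, -0.3862],
 [-0.075, 1, 0.1336],
 [-0.3862, 0.1336, 1]]


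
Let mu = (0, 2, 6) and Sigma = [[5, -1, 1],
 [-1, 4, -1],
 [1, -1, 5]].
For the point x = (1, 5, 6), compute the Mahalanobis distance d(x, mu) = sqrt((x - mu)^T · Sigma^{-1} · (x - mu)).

Step 1 — centre the observation: (x - mu) = (1, 3, 0).

Step 2 — invert Sigma (cofactor / det for 3×3, or solve directly):
  Sigma^{-1} = [[0.2159, 0.0455, -0.0341],
 [0.0455, 0.2727, 0.0455],
 [-0.0341, 0.0455, 0.2159]].

Step 3 — form the quadratic (x - mu)^T · Sigma^{-1} · (x - mu):
  Sigma^{-1} · (x - mu) = (0.3523, 0.8636, 0.1023).
  (x - mu)^T · [Sigma^{-1} · (x - mu)] = (1)·(0.3523) + (3)·(0.8636) + (0)·(0.1023) = 2.9432.

Step 4 — take square root: d = √(2.9432) ≈ 1.7156.

d(x, mu) = √(2.9432) ≈ 1.7156


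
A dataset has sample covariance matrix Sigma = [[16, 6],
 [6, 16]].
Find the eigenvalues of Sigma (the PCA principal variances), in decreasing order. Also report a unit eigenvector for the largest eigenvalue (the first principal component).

Step 1 — characteristic polynomial of 2×2 Sigma:
  det(Sigma - λI) = λ² - trace · λ + det = 0.
  trace = 16 + 16 = 32, det = 16·16 - (6)² = 220.
Step 2 — discriminant:
  Δ = trace² - 4·det = 1024 - 880 = 144.
Step 3 — eigenvalues:
  λ = (trace ± √Δ)/2 = (32 ± 12)/2,
  λ_1 = 22,  λ_2 = 10.

Step 4 — unit eigenvector for λ_1: solve (Sigma - λ_1 I)v = 0. First row:
  (16 - 22)·v_x + (6)·v_y = 0, i.e. (-6)·v_x + (6)·v_y = 0,
  so v ∝ (b, λ_1 - a) = (6, 6) = u.
  ||u|| = √((6)² + (6)²) = √(72) ≈ 8.4853,
  v_1 = u/||u|| ≈ (0.7071, 0.7071) (||v_1|| = 1).

λ_1 = 22,  λ_2 = 10;  v_1 ≈ (0.7071, 0.7071)


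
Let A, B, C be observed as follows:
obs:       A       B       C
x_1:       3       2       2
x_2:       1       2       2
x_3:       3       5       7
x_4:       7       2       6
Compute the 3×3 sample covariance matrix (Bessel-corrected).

Step 1 — column means:
  mean(A) = (3 + 1 + 3 + 7) / 4 = 14/4 = 3.5
  mean(B) = (2 + 2 + 5 + 2) / 4 = 11/4 = 2.75
  mean(C) = (2 + 2 + 7 + 6) / 4 = 17/4 = 4.25

Step 2 — sample covariance S[i,j] = (1/(n-1)) · Σ_k (x_{k,i} - mean_i) · (x_{k,j} - mean_j), with n-1 = 3.
  S[A,A] = ((-0.5)·(-0.5) + (-2.5)·(-2.5) + (-0.5)·(-0.5) + (3.5)·(3.5)) / 3 = 19/3 = 6.3333
  S[A,B] = ((-0.5)·(-0.75) + (-2.5)·(-0.75) + (-0.5)·(2.25) + (3.5)·(-0.75)) / 3 = -1.5/3 = -0.5
  S[A,C] = ((-0.5)·(-2.25) + (-2.5)·(-2.25) + (-0.5)·(2.75) + (3.5)·(1.75)) / 3 = 11.5/3 = 3.8333
  S[B,B] = ((-0.75)·(-0.75) + (-0.75)·(-0.75) + (2.25)·(2.25) + (-0.75)·(-0.75)) / 3 = 6.75/3 = 2.25
  S[B,C] = ((-0.75)·(-2.25) + (-0.75)·(-2.25) + (2.25)·(2.75) + (-0.75)·(1.75)) / 3 = 8.25/3 = 2.75
  S[C,C] = ((-2.25)·(-2.25) + (-2.25)·(-2.25) + (2.75)·(2.75) + (1.75)·(1.75)) / 3 = 20.75/3 = 6.9167

S is symmetric (S[j,i] = S[i,j]). Assembling:

S = [[6.3333, -0.5, 3.8333],
 [-0.5, 2.25, 2.75],
 [3.8333, 2.75, 6.9167]]


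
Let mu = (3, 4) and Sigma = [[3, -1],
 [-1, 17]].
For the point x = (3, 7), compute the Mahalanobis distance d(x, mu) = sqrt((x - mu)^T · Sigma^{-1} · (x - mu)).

Step 1 — centre the observation: (x - mu) = (0, 3).

Step 2 — invert Sigma. det(Sigma) = 3·17 - (-1)² = 50.
  Sigma^{-1} = (1/det) · [[d, -b], [-b, a]] = [[0.34, 0.02],
 [0.02, 0.06]].

Step 3 — form the quadratic (x - mu)^T · Sigma^{-1} · (x - mu):
  Sigma^{-1} · (x - mu) = (0.06, 0.18).
  (x - mu)^T · [Sigma^{-1} · (x - mu)] = (0)·(0.06) + (3)·(0.18) = 0.54.

Step 4 — take square root: d = √(0.54) ≈ 0.7348.

d(x, mu) = √(0.54) ≈ 0.7348


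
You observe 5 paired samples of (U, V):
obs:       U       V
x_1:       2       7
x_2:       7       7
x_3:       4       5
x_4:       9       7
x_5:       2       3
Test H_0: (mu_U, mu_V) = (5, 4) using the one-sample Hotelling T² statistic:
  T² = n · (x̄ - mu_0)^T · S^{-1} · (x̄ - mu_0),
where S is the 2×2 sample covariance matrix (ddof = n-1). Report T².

Step 1 — sample mean vector:
  mean(U) = (2 + 7 + 4 + 9 + 2) / 5 = 24/5 = 4.8
  mean(V) = (7 + 7 + 5 + 7 + 3) / 5 = 29/5 = 5.8
  x̄ = (4.8, 5.8),  deviation x̄ - mu_0 = (4.8, 5.8) - (5, 4) = (-0.2, 1.8).

Step 2 — sample covariance matrix, S[i,j] = (1/(n-1)) · Σ_k (x_{k,i} - mean_i) · (x_{k,j} - mean_j), divisor n-1 = 4:
  S[U,U] = ((-2.8)·(-2.8) + (2.2)·(2.2) + (-0.8)·(-0.8) + (4.2)·(4.2) + (-2.8)·(-2.8)) / 4 = 38.8/4 = 9.7
  S[U,V] = ((-2.8)·(1.2) + (2.2)·(1.2) + (-0.8)·(-0.8) + (4.2)·(1.2) + (-2.8)·(-2.8)) / 4 = 12.8/4 = 3.2
  S[V,V] = ((1.2)·(1.2) + (1.2)·(1.2) + (-0.8)·(-0.8) + (1.2)·(1.2) + (-2.8)·(-2.8)) / 4 = 12.8/4 = 3.2
  S = [[9.7, 3.2],
 [3.2, 3.2]].

Step 3 — invert S. det(S) = 9.7·3.2 - (3.2)² = 20.8.
  S^{-1} = (1/det) · [[d, -b], [-b, a]] = [[0.1538, -0.1538],
 [-0.1538, 0.4663]].

Step 4 — quadratic form (x̄ - mu_0)^T · S^{-1} · (x̄ - mu_0):
  S^{-1} · (x̄ - mu_0) = (-0.3077, 0.8702),
  (x̄ - mu_0)^T · [...] = (-0.2)·(-0.3077) + (1.8)·(0.8702) = 1.6279.

Step 5 — scale by n: T² = 5 · 1.6279 = 8.1394.

T² ≈ 8.1394


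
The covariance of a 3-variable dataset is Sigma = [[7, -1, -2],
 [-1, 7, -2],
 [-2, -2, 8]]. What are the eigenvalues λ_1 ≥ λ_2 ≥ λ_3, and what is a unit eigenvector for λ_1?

Step 1 — characteristic polynomial p(λ) = det(λI - Sigma) = λ³ - tr·λ² + c_1·λ - det, where tr = trace, c_1 = sum of the principal 2×2 minors, det = det(Sigma):
  tr = 7 + 7 + 8 = 22,
  c_1 = (7·7 - (-1)²) + (7·8 - (-2)²) + (7·8 - (-2)²) = 48 + 52 + 52 = 152,
  det = 7·(7·8 - (-2)²) - (-1)·((-1)·8 - (-2)·(-2)) + (-2)·((-1)·(-2) - 7·(-2)) = 7·(52) - (-1)·(-12) + (-2)·(16) = 320.
  So p(λ) = λ³ - 22λ² + 152λ - 320.
Step 2 — look for an integer root (rational root theorem: any rational root is an integer divisor of 320). Testing λ = 4:
  p(4) = 64 - 352 + 608 - 320 = 0  ✓
  Dividing out (λ - 4): p(λ) = (λ - 4)(λ² - 18λ + 80).
Step 3 — remaining eigenvalues from the quadratic λ² - 18λ + 80 = 0:
  Δ = 18² - 4·80 = 324 - 320 = 4,  λ = (18 ± √4)/2 = (18 ± 2)/2 = 10 or 8.
  Sorted: λ_1 = 10,  λ_2 = 8,  λ_3 = 4  (check: sum = 22 = tr ✓).

Step 4 — unit eigenvector for λ_1 = 10: v spans the null space of (Sigma - λ_1 I), whose rows are
  r_1 = (-3, -1, -2),  r_2 = (-1, -3, -2),  r_3 = (-2, -2, -2).
  v is orthogonal to every row, so take v ∝ r_1 × r_2 = ((-1)·(-2) - (-2)·(-3), (-2)·(-1) - (-3)·(-2), (-3)·(-3) - (-1)·(-1)) = (-4, -4, 8).
  Rescale (divide by 4; multiply by -1 so the first nonzero entry is positive): u = (1, 1, -2).
  ||u|| = √((1)² + (1)² + (-2)²) = √(6) ≈ 2.4495,  v_1 = u/||u|| ≈ (0.4082, 0.4082, -0.8165) (||v_1|| = 1).

λ_1 = 10,  λ_2 = 8,  λ_3 = 4;  v_1 ≈ (0.4082, 0.4082, -0.8165)


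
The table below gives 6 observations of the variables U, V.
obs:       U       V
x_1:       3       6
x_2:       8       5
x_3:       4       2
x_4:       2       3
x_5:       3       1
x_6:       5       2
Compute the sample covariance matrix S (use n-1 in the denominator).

Step 1 — column means:
  mean(U) = (3 + 8 + 4 + 2 + 3 + 5) / 6 = 25/6 = 4.1667
  mean(V) = (6 + 5 + 2 + 3 + 1 + 2) / 6 = 19/6 = 3.1667

Step 2 — sample covariance S[i,j] = (1/(n-1)) · Σ_k (x_{k,i} - mean_i) · (x_{k,j} - mean_j), with n-1 = 5.
  S[U,U] = ((-1.1667)·(-1.1667) + (3.8333)·(3.8333) + (-0.1667)·(-0.1667) + (-2.1667)·(-2.1667) + (-1.1667)·(-1.1667) + (0.8333)·(0.8333)) / 5 = 22.8333/5 = 4.5667
  S[U,V] = ((-1.1667)·(2.8333) + (3.8333)·(1.8333) + (-0.1667)·(-1.1667) + (-2.1667)·(-0.1667) + (-1.1667)·(-2.1667) + (0.8333)·(-1.1667)) / 5 = 5.8333/5 = 1.1667
  S[V,V] = ((2.8333)·(2.8333) + (1.8333)·(1.8333) + (-1.1667)·(-1.1667) + (-0.1667)·(-0.1667) + (-2.1667)·(-2.1667) + (-1.1667)·(-1.1667)) / 5 = 18.8333/5 = 3.7667

S is symmetric (S[j,i] = S[i,j]). Assembling:

S = [[4.5667, 1.1667],
 [1.1667, 3.7667]]


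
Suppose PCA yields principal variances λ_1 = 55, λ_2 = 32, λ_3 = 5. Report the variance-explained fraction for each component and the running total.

Step 1 — total variance = trace(Sigma) = Σ λ_i = 55 + 32 + 5 = 92.

Step 2 — fraction explained by component i = λ_i / Σ λ:
  PC1: 55/92 = 0.5978
  PC2: 32/92 = 0.3478
  PC3: 5/92 = 0.0543

Step 3 — cumulative fraction after k components = (λ_1 + ... + λ_k) / Σ λ:
  k = 1: 55/92 = 0.5978
  k = 2: (55 + 32)/92 = 87/92 = 0.9457
  k = 3: (55 + 32 + 5)/92 = 92/92 = 1

Summary (fraction, with percent):

explained: PC1 0.5978 (59.78%), PC2 0.3478 (34.78%), PC3 0.0543 (5.43%);  cumulative: 0.5978, 0.9457, 1


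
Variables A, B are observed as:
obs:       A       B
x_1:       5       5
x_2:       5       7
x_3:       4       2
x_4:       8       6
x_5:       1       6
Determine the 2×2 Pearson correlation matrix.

Step 1 — column means:
  mean(A) = (5 + 5 + 4 + 8 + 1) / 5 = 23/5 = 4.6
  mean(B) = (5 + 7 + 2 + 6 + 6) / 5 = 26/5 = 5.2

Step 2 — sample variances and covariances s[i,j] = (1/(n-1)) · Σ_k (x_{k,i} - mean_i) · (x_{k,j} - mean_j), with n-1 = 4:
  s[A,A] = ((0.4)·(0.4) + (0.4)·(0.4) + (-0.6)·(-0.6) + (3.4)·(3.4) + (-3.6)·(-3.6)) / 4 = 25.2/4 = 6.3
  s[A,B] = ((0.4)·(-0.2) + (0.4)·(1.8) + (-0.6)·(-3.2) + (3.4)·(0.8) + (-3.6)·(0.8)) / 4 = 2.4/4 = 0.6
  s[B,B] = ((-0.2)·(-0.2) + (1.8)·(1.8) + (-3.2)·(-3.2) + (0.8)·(0.8) + (0.8)·(0.8)) / 4 = 14.8/4 = 3.7
  Sample standard deviations s_i = √(s[i,i]):
  s(A) = √(6.3) = 2.51
  s(B) = √(3.7) = 1.9235

Step 3 — r_{ij} = s_{ij} / (s_i · s_j):
  r[A,A] = 1 (diagonal).
  r[A,B] = 0.6 / (2.51 · 1.9235) = 0.6 / 4.828 = 0.1243
  r[B,B] = 1 (diagonal).

R is symmetric with unit diagonal. Assembling:

R = [[1, 0.1243],
 [0.1243, 1]]


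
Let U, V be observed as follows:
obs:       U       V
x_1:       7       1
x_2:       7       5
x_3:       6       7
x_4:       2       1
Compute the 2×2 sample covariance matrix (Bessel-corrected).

Step 1 — column means:
  mean(U) = (7 + 7 + 6 + 2) / 4 = 22/4 = 5.5
  mean(V) = (1 + 5 + 7 + 1) / 4 = 14/4 = 3.5

Step 2 — sample covariance S[i,j] = (1/(n-1)) · Σ_k (x_{k,i} - mean_i) · (x_{k,j} - mean_j), with n-1 = 3.
  S[U,U] = ((1.5)·(1.5) + (1.5)·(1.5) + (0.5)·(0.5) + (-3.5)·(-3.5)) / 3 = 17/3 = 5.6667
  S[U,V] = ((1.5)·(-2.5) + (1.5)·(1.5) + (0.5)·(3.5) + (-3.5)·(-2.5)) / 3 = 9/3 = 3
  S[V,V] = ((-2.5)·(-2.5) + (1.5)·(1.5) + (3.5)·(3.5) + (-2.5)·(-2.5)) / 3 = 27/3 = 9

S is symmetric (S[j,i] = S[i,j]). Assembling:

S = [[5.6667, 3],
 [3, 9]]


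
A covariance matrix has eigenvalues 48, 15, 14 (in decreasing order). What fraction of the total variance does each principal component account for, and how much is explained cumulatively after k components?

Step 1 — total variance = trace(Sigma) = Σ λ_i = 48 + 15 + 14 = 77.

Step 2 — fraction explained by component i = λ_i / Σ λ:
  PC1: 48/77 = 0.6234
  PC2: 15/77 = 0.1948
  PC3: 14/77 = 0.1818

Step 3 — cumulative fraction after k components = (λ_1 + ... + λ_k) / Σ λ:
  k = 1: 48/77 = 0.6234
  k = 2: (48 + 15)/77 = 63/77 = 0.8182
  k = 3: (48 + 15 + 14)/77 = 77/77 = 1

Summary (fraction, with percent):

explained: PC1 0.6234 (62.34%), PC2 0.1948 (19.48%), PC3 0.1818 (18.18%);  cumulative: 0.6234, 0.8182, 1


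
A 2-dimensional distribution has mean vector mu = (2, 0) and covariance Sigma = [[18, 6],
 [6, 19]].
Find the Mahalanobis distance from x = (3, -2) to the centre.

Step 1 — centre the observation: (x - mu) = (1, -2).

Step 2 — invert Sigma. det(Sigma) = 18·19 - (6)² = 306.
  Sigma^{-1} = (1/det) · [[d, -b], [-b, a]] = [[0.0621, -0.0196],
 [-0.0196, 0.0588]].

Step 3 — form the quadratic (x - mu)^T · Sigma^{-1} · (x - mu):
  Sigma^{-1} · (x - mu) = (0.1013, -0.1373).
  (x - mu)^T · [Sigma^{-1} · (x - mu)] = (1)·(0.1013) + (-2)·(-0.1373) = 0.3758.

Step 4 — take square root: d = √(0.3758) ≈ 0.613.

d(x, mu) = √(0.3758) ≈ 0.613


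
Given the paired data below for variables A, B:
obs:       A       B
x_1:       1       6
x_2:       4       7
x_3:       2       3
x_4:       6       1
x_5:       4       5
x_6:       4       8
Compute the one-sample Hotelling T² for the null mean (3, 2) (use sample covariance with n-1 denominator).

Step 1 — sample mean vector:
  mean(A) = (1 + 4 + 2 + 6 + 4 + 4) / 6 = 21/6 = 3.5
  mean(B) = (6 + 7 + 3 + 1 + 5 + 8) / 6 = 30/6 = 5
  x̄ = (3.5, 5),  deviation x̄ - mu_0 = (3.5, 5) - (3, 2) = (0.5, 3).

Step 2 — sample covariance matrix, S[i,j] = (1/(n-1)) · Σ_k (x_{k,i} - mean_i) · (x_{k,j} - mean_j), divisor n-1 = 5:
  S[A,A] = ((-2.5)·(-2.5) + (0.5)·(0.5) + (-1.5)·(-1.5) + (2.5)·(2.5) + (0.5)·(0.5) + (0.5)·(0.5)) / 5 = 15.5/5 = 3.1
  S[A,B] = ((-2.5)·(1) + (0.5)·(2) + (-1.5)·(-2) + (2.5)·(-4) + (0.5)·(0) + (0.5)·(3)) / 5 = -7/5 = -1.4
  S[B,B] = ((1)·(1) + (2)·(2) + (-2)·(-2) + (-4)·(-4) + (0)·(0) + (3)·(3)) / 5 = 34/5 = 6.8
  S = [[3.1, -1.4],
 [-1.4, 6.8]].

Step 3 — invert S. det(S) = 3.1·6.8 - (-1.4)² = 19.12.
  S^{-1} = (1/det) · [[d, -b], [-b, a]] = [[0.3556, 0.0732],
 [0.0732, 0.1621]].

Step 4 — quadratic form (x̄ - mu_0)^T · S^{-1} · (x̄ - mu_0):
  S^{-1} · (x̄ - mu_0) = (0.3975, 0.523),
  (x̄ - mu_0)^T · [...] = (0.5)·(0.3975) + (3)·(0.523) = 1.7678.

Step 5 — scale by n: T² = 6 · 1.7678 = 10.6067.

T² ≈ 10.6067


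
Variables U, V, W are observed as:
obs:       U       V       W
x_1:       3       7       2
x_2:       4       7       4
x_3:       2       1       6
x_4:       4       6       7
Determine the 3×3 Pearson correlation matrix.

Step 1 — column means:
  mean(U) = (3 + 4 + 2 + 4) / 4 = 13/4 = 3.25
  mean(V) = (7 + 7 + 1 + 6) / 4 = 21/4 = 5.25
  mean(W) = (2 + 4 + 6 + 7) / 4 = 19/4 = 4.75

Step 2 — sample variances and covariances s[i,j] = (1/(n-1)) · Σ_k (x_{k,i} - mean_i) · (x_{k,j} - mean_j), with n-1 = 3:
  s[U,U] = ((-0.25)·(-0.25) + (0.75)·(0.75) + (-1.25)·(-1.25) + (0.75)·(0.75)) / 3 = 2.75/3 = 0.9167
  s[U,V] = ((-0.25)·(1.75) + (0.75)·(1.75) + (-1.25)·(-4.25) + (0.75)·(0.75)) / 3 = 6.75/3 = 2.25
  s[U,W] = ((-0.25)·(-2.75) + (0.75)·(-0.75) + (-1.25)·(1.25) + (0.75)·(2.25)) / 3 = 0.25/3 = 0.0833
  s[V,V] = ((1.75)·(1.75) + (1.75)·(1.75) + (-4.25)·(-4.25) + (0.75)·(0.75)) / 3 = 24.75/3 = 8.25
  s[V,W] = ((1.75)·(-2.75) + (1.75)·(-0.75) + (-4.25)·(1.25) + (0.75)·(2.25)) / 3 = -9.75/3 = -3.25
  s[W,W] = ((-2.75)·(-2.75) + (-0.75)·(-0.75) + (1.25)·(1.25) + (2.25)·(2.25)) / 3 = 14.75/3 = 4.9167
  Sample standard deviations s_i = √(s[i,i]):
  s(U) = √(0.9167) = 0.9574
  s(V) = √(8.25) = 2.8723
  s(W) = √(4.9167) = 2.2174

Step 3 — r_{ij} = s_{ij} / (s_i · s_j):
  r[U,U] = 1 (diagonal).
  r[U,V] = 2.25 / (0.9574 · 2.8723) = 2.25 / 2.75 = 0.8182
  r[U,W] = 0.0833 / (0.9574 · 2.2174) = 0.0833 / 2.123 = 0.0393
  r[V,V] = 1 (diagonal).
  r[V,W] = -3.25 / (2.8723 · 2.2174) = -3.25 / 6.3689 = -0.5103
  r[W,W] = 1 (diagonal).

R is symmetric with unit diagonal. Assembling:

R = [[1, 0.8182, 0.0393],
 [0.8182, 1, -0.5103],
 [0.0393, -0.5103, 1]]


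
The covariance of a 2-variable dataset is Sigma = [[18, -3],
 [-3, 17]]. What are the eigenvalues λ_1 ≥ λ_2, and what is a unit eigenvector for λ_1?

Step 1 — characteristic polynomial of 2×2 Sigma:
  det(Sigma - λI) = λ² - trace · λ + det = 0.
  trace = 18 + 17 = 35, det = 18·17 - (-3)² = 297.
Step 2 — discriminant:
  Δ = trace² - 4·det = 1225 - 1188 = 37.
Step 3 — eigenvalues:
  λ = (trace ± √Δ)/2 = (35 ± 6.0828)/2,
  λ_1 = 20.5414,  λ_2 = 14.4586.

Step 4 — unit eigenvector for λ_1: solve (Sigma - λ_1 I)v = 0. First row:
  (18 - 20.5414)·v_x + (-3)·v_y = 0, i.e. (-2.5414)·v_x + (-3)·v_y = 0,
  so v ∝ (b, λ_1 - a) = (-3, 2.5414); multiply by -1 so the first entry is positive: u = (3, -2.5414).
  ||u|| = √((3)² + (-2.5414)²) = √(15.4586) ≈ 3.9317,
  v_1 = u/||u|| ≈ (0.763, -0.6464) (||v_1|| = 1).

λ_1 = 20.5414,  λ_2 = 14.4586;  v_1 ≈ (0.763, -0.6464)


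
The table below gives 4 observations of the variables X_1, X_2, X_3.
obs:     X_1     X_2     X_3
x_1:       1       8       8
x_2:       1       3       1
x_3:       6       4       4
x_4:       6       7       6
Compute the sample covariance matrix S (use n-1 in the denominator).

Step 1 — column means:
  mean(X_1) = (1 + 1 + 6 + 6) / 4 = 14/4 = 3.5
  mean(X_2) = (8 + 3 + 4 + 7) / 4 = 22/4 = 5.5
  mean(X_3) = (8 + 1 + 4 + 6) / 4 = 19/4 = 4.75

Step 2 — sample covariance S[i,j] = (1/(n-1)) · Σ_k (x_{k,i} - mean_i) · (x_{k,j} - mean_j), with n-1 = 3.
  S[X_1,X_1] = ((-2.5)·(-2.5) + (-2.5)·(-2.5) + (2.5)·(2.5) + (2.5)·(2.5)) / 3 = 25/3 = 8.3333
  S[X_1,X_2] = ((-2.5)·(2.5) + (-2.5)·(-2.5) + (2.5)·(-1.5) + (2.5)·(1.5)) / 3 = 0/3 = 0
  S[X_1,X_3] = ((-2.5)·(3.25) + (-2.5)·(-3.75) + (2.5)·(-0.75) + (2.5)·(1.25)) / 3 = 2.5/3 = 0.8333
  S[X_2,X_2] = ((2.5)·(2.5) + (-2.5)·(-2.5) + (-1.5)·(-1.5) + (1.5)·(1.5)) / 3 = 17/3 = 5.6667
  S[X_2,X_3] = ((2.5)·(3.25) + (-2.5)·(-3.75) + (-1.5)·(-0.75) + (1.5)·(1.25)) / 3 = 20.5/3 = 6.8333
  S[X_3,X_3] = ((3.25)·(3.25) + (-3.75)·(-3.75) + (-0.75)·(-0.75) + (1.25)·(1.25)) / 3 = 26.75/3 = 8.9167

S is symmetric (S[j,i] = S[i,j]). Assembling:

S = [[8.3333, 0, 0.8333],
 [0, 5.6667, 6.8333],
 [0.8333, 6.8333, 8.9167]]


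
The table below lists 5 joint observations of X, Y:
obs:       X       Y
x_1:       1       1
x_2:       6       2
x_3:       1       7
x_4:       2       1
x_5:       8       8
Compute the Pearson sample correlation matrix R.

Step 1 — column means:
  mean(X) = (1 + 6 + 1 + 2 + 8) / 5 = 18/5 = 3.6
  mean(Y) = (1 + 2 + 7 + 1 + 8) / 5 = 19/5 = 3.8

Step 2 — sample variances and covariances s[i,j] = (1/(n-1)) · Σ_k (x_{k,i} - mean_i) · (x_{k,j} - mean_j), with n-1 = 4:
  s[X,X] = ((-2.6)·(-2.6) + (2.4)·(2.4) + (-2.6)·(-2.6) + (-1.6)·(-1.6) + (4.4)·(4.4)) / 4 = 41.2/4 = 10.3
  s[X,Y] = ((-2.6)·(-2.8) + (2.4)·(-1.8) + (-2.6)·(3.2) + (-1.6)·(-2.8) + (4.4)·(4.2)) / 4 = 17.6/4 = 4.4
  s[Y,Y] = ((-2.8)·(-2.8) + (-1.8)·(-1.8) + (3.2)·(3.2) + (-2.8)·(-2.8) + (4.2)·(4.2)) / 4 = 46.8/4 = 11.7
  Sample standard deviations s_i = √(s[i,i]):
  s(X) = √(10.3) = 3.2094
  s(Y) = √(11.7) = 3.4205

Step 3 — r_{ij} = s_{ij} / (s_i · s_j):
  r[X,X] = 1 (diagonal).
  r[X,Y] = 4.4 / (3.2094 · 3.4205) = 4.4 / 10.9777 = 0.4008
  r[Y,Y] = 1 (diagonal).

R is symmetric with unit diagonal. Assembling:

R = [[1, 0.4008],
 [0.4008, 1]]


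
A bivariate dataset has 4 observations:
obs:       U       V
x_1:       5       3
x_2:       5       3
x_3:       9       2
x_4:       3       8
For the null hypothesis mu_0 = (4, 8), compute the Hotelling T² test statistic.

Step 1 — sample mean vector:
  mean(U) = (5 + 5 + 9 + 3) / 4 = 22/4 = 5.5
  mean(V) = (3 + 3 + 2 + 8) / 4 = 16/4 = 4
  x̄ = (5.5, 4),  deviation x̄ - mu_0 = (5.5, 4) - (4, 8) = (1.5, -4).

Step 2 — sample covariance matrix, S[i,j] = (1/(n-1)) · Σ_k (x_{k,i} - mean_i) · (x_{k,j} - mean_j), divisor n-1 = 3:
  S[U,U] = ((-0.5)·(-0.5) + (-0.5)·(-0.5) + (3.5)·(3.5) + (-2.5)·(-2.5)) / 3 = 19/3 = 6.3333
  S[U,V] = ((-0.5)·(-1) + (-0.5)·(-1) + (3.5)·(-2) + (-2.5)·(4)) / 3 = -16/3 = -5.3333
  S[V,V] = ((-1)·(-1) + (-1)·(-1) + (-2)·(-2) + (4)·(4)) / 3 = 22/3 = 7.3333
  S = [[6.3333, -5.3333],
 [-5.3333, 7.3333]].

Step 3 — invert S. det(S) = 6.3333·7.3333 - (-5.3333)² = 18.
  S^{-1} = (1/det) · [[d, -b], [-b, a]] = [[0.4074, 0.2963],
 [0.2963, 0.3519]].

Step 4 — quadratic form (x̄ - mu_0)^T · S^{-1} · (x̄ - mu_0):
  S^{-1} · (x̄ - mu_0) = (-0.5741, -0.963),
  (x̄ - mu_0)^T · [...] = (1.5)·(-0.5741) + (-4)·(-0.963) = 2.9907.

Step 5 — scale by n: T² = 4 · 2.9907 = 11.963.

T² ≈ 11.963


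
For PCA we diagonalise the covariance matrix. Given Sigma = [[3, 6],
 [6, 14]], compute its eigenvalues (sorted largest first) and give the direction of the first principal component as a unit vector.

Step 1 — characteristic polynomial of 2×2 Sigma:
  det(Sigma - λI) = λ² - trace · λ + det = 0.
  trace = 3 + 14 = 17, det = 3·14 - (6)² = 6.
Step 2 — discriminant:
  Δ = trace² - 4·det = 289 - 24 = 265.
Step 3 — eigenvalues:
  λ = (trace ± √Δ)/2 = (17 ± 16.2788)/2,
  λ_1 = 16.6394,  λ_2 = 0.3606.

Step 4 — unit eigenvector for λ_1: solve (Sigma - λ_1 I)v = 0. First row:
  (3 - 16.6394)·v_x + (6)·v_y = 0, i.e. (-13.6394)·v_x + (6)·v_y = 0,
  so v ∝ (b, λ_1 - a) = (6, 13.6394) = u.
  ||u|| = √((6)² + (13.6394)²) = √(222.0335) ≈ 14.9008,
  v_1 = u/||u|| ≈ (0.4027, 0.9153) (||v_1|| = 1).

λ_1 = 16.6394,  λ_2 = 0.3606;  v_1 ≈ (0.4027, 0.9153)


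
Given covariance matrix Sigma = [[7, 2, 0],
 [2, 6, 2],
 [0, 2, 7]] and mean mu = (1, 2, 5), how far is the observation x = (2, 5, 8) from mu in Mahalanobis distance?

Step 1 — centre the observation: (x - mu) = (1, 3, 3).

Step 2 — invert Sigma (cofactor / det for 3×3, or solve directly):
  Sigma^{-1} = [[0.1597, -0.0588, 0.0168],
 [-0.0588, 0.2059, -0.0588],
 [0.0168, -0.0588, 0.1597]].

Step 3 — form the quadratic (x - mu)^T · Sigma^{-1} · (x - mu):
  Sigma^{-1} · (x - mu) = (0.0336, 0.3824, 0.3193).
  (x - mu)^T · [Sigma^{-1} · (x - mu)] = (1)·(0.0336) + (3)·(0.3824) + (3)·(0.3193) = 2.1387.

Step 4 — take square root: d = √(2.1387) ≈ 1.4624.

d(x, mu) = √(2.1387) ≈ 1.4624


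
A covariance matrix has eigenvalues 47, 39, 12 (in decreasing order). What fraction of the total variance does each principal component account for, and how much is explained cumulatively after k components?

Step 1 — total variance = trace(Sigma) = Σ λ_i = 47 + 39 + 12 = 98.

Step 2 — fraction explained by component i = λ_i / Σ λ:
  PC1: 47/98 = 0.4796
  PC2: 39/98 = 0.398
  PC3: 12/98 = 0.1224

Step 3 — cumulative fraction after k components = (λ_1 + ... + λ_k) / Σ λ:
  k = 1: 47/98 = 0.4796
  k = 2: (47 + 39)/98 = 86/98 = 0.8776
  k = 3: (47 + 39 + 12)/98 = 98/98 = 1

Summary (fraction, with percent):

explained: PC1 0.4796 (47.96%), PC2 0.398 (39.8%), PC3 0.1224 (12.24%);  cumulative: 0.4796, 0.8776, 1


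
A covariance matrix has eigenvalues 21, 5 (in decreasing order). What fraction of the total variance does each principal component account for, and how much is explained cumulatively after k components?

Step 1 — total variance = trace(Sigma) = Σ λ_i = 21 + 5 = 26.

Step 2 — fraction explained by component i = λ_i / Σ λ:
  PC1: 21/26 = 0.8077
  PC2: 5/26 = 0.1923

Step 3 — cumulative fraction after k components = (λ_1 + ... + λ_k) / Σ λ:
  k = 1: 21/26 = 0.8077
  k = 2: (21 + 5)/26 = 26/26 = 1

Summary (fraction, with percent):

explained: PC1 0.8077 (80.77%), PC2 0.1923 (19.23%);  cumulative: 0.8077, 1


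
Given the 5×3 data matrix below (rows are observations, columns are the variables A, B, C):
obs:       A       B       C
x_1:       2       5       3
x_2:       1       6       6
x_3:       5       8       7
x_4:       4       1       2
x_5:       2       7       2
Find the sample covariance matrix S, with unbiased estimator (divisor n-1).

Step 1 — column means:
  mean(A) = (2 + 1 + 5 + 4 + 2) / 5 = 14/5 = 2.8
  mean(B) = (5 + 6 + 8 + 1 + 7) / 5 = 27/5 = 5.4
  mean(C) = (3 + 6 + 7 + 2 + 2) / 5 = 20/5 = 4

Step 2 — sample covariance S[i,j] = (1/(n-1)) · Σ_k (x_{k,i} - mean_i) · (x_{k,j} - mean_j), with n-1 = 4.
  S[A,A] = ((-0.8)·(-0.8) + (-1.8)·(-1.8) + (2.2)·(2.2) + (1.2)·(1.2) + (-0.8)·(-0.8)) / 4 = 10.8/4 = 2.7
  S[A,B] = ((-0.8)·(-0.4) + (-1.8)·(0.6) + (2.2)·(2.6) + (1.2)·(-4.4) + (-0.8)·(1.6)) / 4 = -1.6/4 = -0.4
  S[A,C] = ((-0.8)·(-1) + (-1.8)·(2) + (2.2)·(3) + (1.2)·(-2) + (-0.8)·(-2)) / 4 = 3/4 = 0.75
  S[B,B] = ((-0.4)·(-0.4) + (0.6)·(0.6) + (2.6)·(2.6) + (-4.4)·(-4.4) + (1.6)·(1.6)) / 4 = 29.2/4 = 7.3
  S[B,C] = ((-0.4)·(-1) + (0.6)·(2) + (2.6)·(3) + (-4.4)·(-2) + (1.6)·(-2)) / 4 = 15/4 = 3.75
  S[C,C] = ((-1)·(-1) + (2)·(2) + (3)·(3) + (-2)·(-2) + (-2)·(-2)) / 4 = 22/4 = 5.5

S is symmetric (S[j,i] = S[i,j]). Assembling:

S = [[2.7, -0.4, 0.75],
 [-0.4, 7.3, 3.75],
 [0.75, 3.75, 5.5]]
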